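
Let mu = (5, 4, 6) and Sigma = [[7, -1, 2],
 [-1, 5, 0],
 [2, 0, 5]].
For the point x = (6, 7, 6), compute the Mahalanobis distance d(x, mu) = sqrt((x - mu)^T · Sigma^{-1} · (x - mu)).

Step 1 — centre the observation: (x - mu) = (1, 3, 0).

Step 2 — invert Sigma (cofactor / det for 3×3, or solve directly):
  Sigma^{-1} = [[0.1667, 0.0333, -0.0667],
 [0.0333, 0.2067, -0.0133],
 [-0.0667, -0.0133, 0.2267]].

Step 3 — form the quadratic (x - mu)^T · Sigma^{-1} · (x - mu):
  Sigma^{-1} · (x - mu) = (0.2667, 0.6533, -0.1067).
  (x - mu)^T · [Sigma^{-1} · (x - mu)] = (1)·(0.2667) + (3)·(0.6533) + (0)·(-0.1067) = 2.2267.

Step 4 — take square root: d = √(2.2267) ≈ 1.4922.

d(x, mu) = √(2.2267) ≈ 1.4922


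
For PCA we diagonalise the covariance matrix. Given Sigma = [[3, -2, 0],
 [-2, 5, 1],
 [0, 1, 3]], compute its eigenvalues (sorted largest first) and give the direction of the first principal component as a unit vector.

Step 1 — characteristic polynomial p(λ) = det(λI - Sigma) = λ³ - tr·λ² + c_1·λ - det, where tr = trace, c_1 = sum of the principal 2×2 minors, det = det(Sigma):
  tr = 3 + 5 + 3 = 11,
  c_1 = (3·5 - (-2)²) + (3·3 - (0)²) + (5·3 - (1)²) = 11 + 9 + 14 = 34,
  det = 3·(5·3 - (1)²) - (-2)·((-2)·3 - (1)·(0)) + (0)·((-2)·(1) - 5·(0)) = 3·(14) - (-2)·(-6) + (0)·(-2) = 30.
  So p(λ) = λ³ - 11λ² + 34λ - 30.
Step 2 — look for an integer root (rational root theorem: any rational root is an integer divisor of 30). Testing λ = 3:
  p(3) = 27 - 99 + 102 - 30 = 0  ✓
  Dividing out (λ - 3): p(λ) = (λ - 3)(λ² - 8λ + 10).
Step 3 — remaining eigenvalues from the quadratic λ² - 8λ + 10 = 0:
  Δ = 8² - 4·10 = 64 - 40 = 24,  λ = (8 ± √24)/2 = (8 ± 4.899)/2 ≈ 6.4495 or 1.5505.
  Sorted: λ_1 = 6.4495,  λ_2 = 3,  λ_3 = 1.5505  (check: sum = 11 = tr ✓).

Step 4 — unit eigenvector for λ_1 ≈ 6.4495: v spans the null space of (Sigma - λ_1 I), whose rows are
  r_1 = (-3.4495, -2, 0),  r_2 = (-2, -1.4495, 1),  r_3 = (0, 1, -3.4495).
  v is orthogonal to every row, so take v ∝ r_1 × r_2 = ((-2)·(1) - (0)·(-1.4495), (0)·(-2) - (-3.4495)·(1), (-3.4495)·(-1.4495) - (-2)·(-2)) ≈ (-2, 3.4495, 1).
  Rescale (multiply by -1 so the first nonzero entry is positive): u = (2, -3.4495, -1).
  ||u|| = √((2)² + (-3.4495)² + (-1)²) = √(16.899) ≈ 4.1108,  v_1 = u/||u|| ≈ (0.4865, -0.8391, -0.2433) (||v_1|| = 1).

λ_1 = 6.4495,  λ_2 = 3,  λ_3 = 1.5505;  v_1 ≈ (0.4865, -0.8391, -0.2433)


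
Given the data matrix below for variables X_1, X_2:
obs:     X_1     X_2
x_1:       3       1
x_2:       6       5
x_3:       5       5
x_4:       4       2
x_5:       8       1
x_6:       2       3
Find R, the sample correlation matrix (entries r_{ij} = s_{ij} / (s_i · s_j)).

Step 1 — column means:
  mean(X_1) = (3 + 6 + 5 + 4 + 8 + 2) / 6 = 28/6 = 4.6667
  mean(X_2) = (1 + 5 + 5 + 2 + 1 + 3) / 6 = 17/6 = 2.8333

Step 2 — sample variances and covariances s[i,j] = (1/(n-1)) · Σ_k (x_{k,i} - mean_i) · (x_{k,j} - mean_j), with n-1 = 5:
  s[X_1,X_1] = ((-1.6667)·(-1.6667) + (1.3333)·(1.3333) + (0.3333)·(0.3333) + (-0.6667)·(-0.6667) + (3.3333)·(3.3333) + (-2.6667)·(-2.6667)) / 5 = 23.3333/5 = 4.6667
  s[X_1,X_2] = ((-1.6667)·(-1.8333) + (1.3333)·(2.1667) + (0.3333)·(2.1667) + (-0.6667)·(-0.8333) + (3.3333)·(-1.8333) + (-2.6667)·(0.1667)) / 5 = 0.6667/5 = 0.1333
  s[X_2,X_2] = ((-1.8333)·(-1.8333) + (2.1667)·(2.1667) + (2.1667)·(2.1667) + (-0.8333)·(-0.8333) + (-1.8333)·(-1.8333) + (0.1667)·(0.1667)) / 5 = 16.8333/5 = 3.3667
  Sample standard deviations s_i = √(s[i,i]):
  s(X_1) = √(4.6667) = 2.1602
  s(X_2) = √(3.3667) = 1.8348

Step 3 — r_{ij} = s_{ij} / (s_i · s_j):
  r[X_1,X_1] = 1 (diagonal).
  r[X_1,X_2] = 0.1333 / (2.1602 · 1.8348) = 0.1333 / 3.9637 = 0.0336
  r[X_2,X_2] = 1 (diagonal).

R is symmetric with unit diagonal. Assembling:

R = [[1, 0.0336],
 [0.0336, 1]]


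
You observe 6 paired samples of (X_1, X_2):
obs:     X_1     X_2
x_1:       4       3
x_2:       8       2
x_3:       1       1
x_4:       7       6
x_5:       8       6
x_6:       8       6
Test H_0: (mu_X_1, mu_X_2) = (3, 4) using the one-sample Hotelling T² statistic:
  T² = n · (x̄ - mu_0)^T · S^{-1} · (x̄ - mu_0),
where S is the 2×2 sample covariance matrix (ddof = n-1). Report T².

Step 1 — sample mean vector:
  mean(X_1) = (4 + 8 + 1 + 7 + 8 + 8) / 6 = 36/6 = 6
  mean(X_2) = (3 + 2 + 1 + 6 + 6 + 6) / 6 = 24/6 = 4
  x̄ = (6, 4),  deviation x̄ - mu_0 = (6, 4) - (3, 4) = (3, 0).

Step 2 — sample covariance matrix, S[i,j] = (1/(n-1)) · Σ_k (x_{k,i} - mean_i) · (x_{k,j} - mean_j), divisor n-1 = 5:
  S[X_1,X_1] = ((-2)·(-2) + (2)·(2) + (-5)·(-5) + (1)·(1) + (2)·(2) + (2)·(2)) / 5 = 42/5 = 8.4
  S[X_1,X_2] = ((-2)·(-1) + (2)·(-2) + (-5)·(-3) + (1)·(2) + (2)·(2) + (2)·(2)) / 5 = 23/5 = 4.6
  S[X_2,X_2] = ((-1)·(-1) + (-2)·(-2) + (-3)·(-3) + (2)·(2) + (2)·(2) + (2)·(2)) / 5 = 26/5 = 5.2
  S = [[8.4, 4.6],
 [4.6, 5.2]].

Step 3 — invert S. det(S) = 8.4·5.2 - (4.6)² = 22.52.
  S^{-1} = (1/det) · [[d, -b], [-b, a]] = [[0.2309, -0.2043],
 [-0.2043, 0.373]].

Step 4 — quadratic form (x̄ - mu_0)^T · S^{-1} · (x̄ - mu_0):
  S^{-1} · (x̄ - mu_0) = (0.6927, -0.6128),
  (x̄ - mu_0)^T · [...] = (3)·(0.6927) + (0)·(-0.6128) = 2.0782.

Step 5 — scale by n: T² = 6 · 2.0782 = 12.4689.

T² ≈ 12.4689


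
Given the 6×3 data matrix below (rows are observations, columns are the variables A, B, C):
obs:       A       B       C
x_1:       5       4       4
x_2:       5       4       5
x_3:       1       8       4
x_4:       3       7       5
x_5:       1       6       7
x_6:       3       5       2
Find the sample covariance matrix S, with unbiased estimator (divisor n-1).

Step 1 — column means:
  mean(A) = (5 + 5 + 1 + 3 + 1 + 3) / 6 = 18/6 = 3
  mean(B) = (4 + 4 + 8 + 7 + 6 + 5) / 6 = 34/6 = 5.6667
  mean(C) = (4 + 5 + 4 + 5 + 7 + 2) / 6 = 27/6 = 4.5

Step 2 — sample covariance S[i,j] = (1/(n-1)) · Σ_k (x_{k,i} - mean_i) · (x_{k,j} - mean_j), with n-1 = 5.
  S[A,A] = ((2)·(2) + (2)·(2) + (-2)·(-2) + (0)·(0) + (-2)·(-2) + (0)·(0)) / 5 = 16/5 = 3.2
  S[A,B] = ((2)·(-1.6667) + (2)·(-1.6667) + (-2)·(2.3333) + (0)·(1.3333) + (-2)·(0.3333) + (0)·(-0.6667)) / 5 = -12/5 = -2.4
  S[A,C] = ((2)·(-0.5) + (2)·(0.5) + (-2)·(-0.5) + (0)·(0.5) + (-2)·(2.5) + (0)·(-2.5)) / 5 = -4/5 = -0.8
  S[B,B] = ((-1.6667)·(-1.6667) + (-1.6667)·(-1.6667) + (2.3333)·(2.3333) + (1.3333)·(1.3333) + (0.3333)·(0.3333) + (-0.6667)·(-0.6667)) / 5 = 13.3333/5 = 2.6667
  S[B,C] = ((-1.6667)·(-0.5) + (-1.6667)·(0.5) + (2.3333)·(-0.5) + (1.3333)·(0.5) + (0.3333)·(2.5) + (-0.6667)·(-2.5)) / 5 = 2/5 = 0.4
  S[C,C] = ((-0.5)·(-0.5) + (0.5)·(0.5) + (-0.5)·(-0.5) + (0.5)·(0.5) + (2.5)·(2.5) + (-2.5)·(-2.5)) / 5 = 13.5/5 = 2.7

S is symmetric (S[j,i] = S[i,j]). Assembling:

S = [[3.2, -2.4, -0.8],
 [-2.4, 2.6667, 0.4],
 [-0.8, 0.4, 2.7]]


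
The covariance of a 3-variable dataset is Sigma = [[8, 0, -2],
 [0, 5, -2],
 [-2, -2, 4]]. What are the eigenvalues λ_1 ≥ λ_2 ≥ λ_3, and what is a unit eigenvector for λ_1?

Step 1 — characteristic polynomial p(λ) = det(λI - Sigma) = λ³ - tr·λ² + c_1·λ - det, where tr = trace, c_1 = sum of the principal 2×2 minors, det = det(Sigma):
  tr = 8 + 5 + 4 = 17,
  c_1 = (8·5 - (0)²) + (8·4 - (-2)²) + (5·4 - (-2)²) = 40 + 28 + 16 = 84,
  det = 8·(5·4 - (-2)²) - (0)·((0)·4 - (-2)·(-2)) + (-2)·((0)·(-2) - 5·(-2)) = 8·(16) - (0)·(-4) + (-2)·(10) = 108.
  So p(λ) = λ³ - 17λ² + 84λ - 108.
Step 2 — look for an integer root (rational root theorem: any rational root is an integer divisor of 108). Testing λ = 2:
  p(2) = 8 - 68 + 168 - 108 = 0  ✓
  Dividing out (λ - 2): p(λ) = (λ - 2)(λ² - 15λ + 54).
Step 3 — remaining eigenvalues from the quadratic λ² - 15λ + 54 = 0:
  Δ = 15² - 4·54 = 225 - 216 = 9,  λ = (15 ± √9)/2 = (15 ± 3)/2 = 9 or 6.
  Sorted: λ_1 = 9,  λ_2 = 6,  λ_3 = 2  (check: sum = 17 = tr ✓).

Step 4 — unit eigenvector for λ_1 = 9: v spans the null space of (Sigma - λ_1 I), whose rows are
  r_1 = (-1, 0, -2),  r_2 = (0, -4, -2),  r_3 = (-2, -2, -5).
  v is orthogonal to every row, so take v ∝ r_1 × r_2 = ((0)·(-2) - (-2)·(-4), (-2)·(0) - (-1)·(-2), (-1)·(-4) - (0)·(0)) = (-8, -2, 4).
  Rescale (divide by 2; multiply by -1 so the first nonzero entry is positive): u = (4, 1, -2).
  ||u|| = √((4)² + (1)² + (-2)²) = √(21) ≈ 4.5826,  v_1 = u/||u|| ≈ (0.8729, 0.2182, -0.4364) (||v_1|| = 1).

λ_1 = 9,  λ_2 = 6,  λ_3 = 2;  v_1 ≈ (0.8729, 0.2182, -0.4364)


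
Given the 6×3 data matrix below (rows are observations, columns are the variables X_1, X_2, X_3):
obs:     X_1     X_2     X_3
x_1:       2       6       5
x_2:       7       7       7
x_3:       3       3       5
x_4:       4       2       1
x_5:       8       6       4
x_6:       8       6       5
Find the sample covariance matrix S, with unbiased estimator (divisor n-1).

Step 1 — column means:
  mean(X_1) = (2 + 7 + 3 + 4 + 8 + 8) / 6 = 32/6 = 5.3333
  mean(X_2) = (6 + 7 + 3 + 2 + 6 + 6) / 6 = 30/6 = 5
  mean(X_3) = (5 + 7 + 5 + 1 + 4 + 5) / 6 = 27/6 = 4.5

Step 2 — sample covariance S[i,j] = (1/(n-1)) · Σ_k (x_{k,i} - mean_i) · (x_{k,j} - mean_j), with n-1 = 5.
  S[X_1,X_1] = ((-3.3333)·(-3.3333) + (1.6667)·(1.6667) + (-2.3333)·(-2.3333) + (-1.3333)·(-1.3333) + (2.6667)·(2.6667) + (2.6667)·(2.6667)) / 5 = 35.3333/5 = 7.0667
  S[X_1,X_2] = ((-3.3333)·(1) + (1.6667)·(2) + (-2.3333)·(-2) + (-1.3333)·(-3) + (2.6667)·(1) + (2.6667)·(1)) / 5 = 14/5 = 2.8
  S[X_1,X_3] = ((-3.3333)·(0.5) + (1.6667)·(2.5) + (-2.3333)·(0.5) + (-1.3333)·(-3.5) + (2.6667)·(-0.5) + (2.6667)·(0.5)) / 5 = 6/5 = 1.2
  S[X_2,X_2] = ((1)·(1) + (2)·(2) + (-2)·(-2) + (-3)·(-3) + (1)·(1) + (1)·(1)) / 5 = 20/5 = 4
  S[X_2,X_3] = ((1)·(0.5) + (2)·(2.5) + (-2)·(0.5) + (-3)·(-3.5) + (1)·(-0.5) + (1)·(0.5)) / 5 = 15/5 = 3
  S[X_3,X_3] = ((0.5)·(0.5) + (2.5)·(2.5) + (0.5)·(0.5) + (-3.5)·(-3.5) + (-0.5)·(-0.5) + (0.5)·(0.5)) / 5 = 19.5/5 = 3.9

S is symmetric (S[j,i] = S[i,j]). Assembling:

S = [[7.0667, 2.8, 1.2],
 [2.8, 4, 3],
 [1.2, 3, 3.9]]


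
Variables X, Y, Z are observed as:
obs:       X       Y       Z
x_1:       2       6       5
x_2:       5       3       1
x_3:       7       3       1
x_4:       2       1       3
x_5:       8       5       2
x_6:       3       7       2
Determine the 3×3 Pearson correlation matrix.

Step 1 — column means:
  mean(X) = (2 + 5 + 7 + 2 + 8 + 3) / 6 = 27/6 = 4.5
  mean(Y) = (6 + 3 + 3 + 1 + 5 + 7) / 6 = 25/6 = 4.1667
  mean(Z) = (5 + 1 + 1 + 3 + 2 + 2) / 6 = 14/6 = 2.3333

Step 2 — sample variances and covariances s[i,j] = (1/(n-1)) · Σ_k (x_{k,i} - mean_i) · (x_{k,j} - mean_j), with n-1 = 5:
  s[X,X] = ((-2.5)·(-2.5) + (0.5)·(0.5) + (2.5)·(2.5) + (-2.5)·(-2.5) + (3.5)·(3.5) + (-1.5)·(-1.5)) / 5 = 33.5/5 = 6.7
  s[X,Y] = ((-2.5)·(1.8333) + (0.5)·(-1.1667) + (2.5)·(-1.1667) + (-2.5)·(-3.1667) + (3.5)·(0.8333) + (-1.5)·(2.8333)) / 5 = -1.5/5 = -0.3
  s[X,Z] = ((-2.5)·(2.6667) + (0.5)·(-1.3333) + (2.5)·(-1.3333) + (-2.5)·(0.6667) + (3.5)·(-0.3333) + (-1.5)·(-0.3333)) / 5 = -13/5 = -2.6
  s[Y,Y] = ((1.8333)·(1.8333) + (-1.1667)·(-1.1667) + (-1.1667)·(-1.1667) + (-3.1667)·(-3.1667) + (0.8333)·(0.8333) + (2.8333)·(2.8333)) / 5 = 24.8333/5 = 4.9667
  s[Y,Z] = ((1.8333)·(2.6667) + (-1.1667)·(-1.3333) + (-1.1667)·(-1.3333) + (-3.1667)·(0.6667) + (0.8333)·(-0.3333) + (2.8333)·(-0.3333)) / 5 = 4.6667/5 = 0.9333
  s[Z,Z] = ((2.6667)·(2.6667) + (-1.3333)·(-1.3333) + (-1.3333)·(-1.3333) + (0.6667)·(0.6667) + (-0.3333)·(-0.3333) + (-0.3333)·(-0.3333)) / 5 = 11.3333/5 = 2.2667
  Sample standard deviations s_i = √(s[i,i]):
  s(X) = √(6.7) = 2.5884
  s(Y) = √(4.9667) = 2.2286
  s(Z) = √(2.2667) = 1.5055

Step 3 — r_{ij} = s_{ij} / (s_i · s_j):
  r[X,X] = 1 (diagonal).
  r[X,Y] = -0.3 / (2.5884 · 2.2286) = -0.3 / 5.7686 = -0.052
  r[X,Z] = -2.6 / (2.5884 · 1.5055) = -2.6 / 3.897 = -0.6672
  r[Y,Y] = 1 (diagonal).
  r[Y,Z] = 0.9333 / (2.2286 · 1.5055) = 0.9333 / 3.3553 = 0.2782
  r[Z,Z] = 1 (diagonal).

R is symmetric with unit diagonal. Assembling:

R = [[1, -0.052, -0.6672],
 [-0.052, 1, 0.2782],
 [-0.6672, 0.2782, 1]]


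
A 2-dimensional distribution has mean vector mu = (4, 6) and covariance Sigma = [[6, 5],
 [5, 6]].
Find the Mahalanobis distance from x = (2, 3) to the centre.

Step 1 — centre the observation: (x - mu) = (-2, -3).

Step 2 — invert Sigma. det(Sigma) = 6·6 - (5)² = 11.
  Sigma^{-1} = (1/det) · [[d, -b], [-b, a]] = [[0.5455, -0.4545],
 [-0.4545, 0.5455]].

Step 3 — form the quadratic (x - mu)^T · Sigma^{-1} · (x - mu):
  Sigma^{-1} · (x - mu) = (0.2727, -0.7273).
  (x - mu)^T · [Sigma^{-1} · (x - mu)] = (-2)·(0.2727) + (-3)·(-0.7273) = 1.6364.

Step 4 — take square root: d = √(1.6364) ≈ 1.2792.

d(x, mu) = √(1.6364) ≈ 1.2792


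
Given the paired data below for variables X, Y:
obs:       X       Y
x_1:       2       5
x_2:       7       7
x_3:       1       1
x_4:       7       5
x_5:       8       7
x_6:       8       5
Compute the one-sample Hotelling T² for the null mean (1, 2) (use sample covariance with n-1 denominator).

Step 1 — sample mean vector:
  mean(X) = (2 + 7 + 1 + 7 + 8 + 8) / 6 = 33/6 = 5.5
  mean(Y) = (5 + 7 + 1 + 5 + 7 + 5) / 6 = 30/6 = 5
  x̄ = (5.5, 5),  deviation x̄ - mu_0 = (5.5, 5) - (1, 2) = (4.5, 3).

Step 2 — sample covariance matrix, S[i,j] = (1/(n-1)) · Σ_k (x_{k,i} - mean_i) · (x_{k,j} - mean_j), divisor n-1 = 5:
  S[X,X] = ((-3.5)·(-3.5) + (1.5)·(1.5) + (-4.5)·(-4.5) + (1.5)·(1.5) + (2.5)·(2.5) + (2.5)·(2.5)) / 5 = 49.5/5 = 9.9
  S[X,Y] = ((-3.5)·(0) + (1.5)·(2) + (-4.5)·(-4) + (1.5)·(0) + (2.5)·(2) + (2.5)·(0)) / 5 = 26/5 = 5.2
  S[Y,Y] = ((0)·(0) + (2)·(2) + (-4)·(-4) + (0)·(0) + (2)·(2) + (0)·(0)) / 5 = 24/5 = 4.8
  S = [[9.9, 5.2],
 [5.2, 4.8]].

Step 3 — invert S. det(S) = 9.9·4.8 - (5.2)² = 20.48.
  S^{-1} = (1/det) · [[d, -b], [-b, a]] = [[0.2344, -0.2539],
 [-0.2539, 0.4834]].

Step 4 — quadratic form (x̄ - mu_0)^T · S^{-1} · (x̄ - mu_0):
  S^{-1} · (x̄ - mu_0) = (0.293, 0.3076),
  (x̄ - mu_0)^T · [...] = (4.5)·(0.293) + (3)·(0.3076) = 2.2412.

Step 5 — scale by n: T² = 6 · 2.2412 = 13.4473.

T² ≈ 13.4473


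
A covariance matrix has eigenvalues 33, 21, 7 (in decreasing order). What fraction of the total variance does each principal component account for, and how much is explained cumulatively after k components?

Step 1 — total variance = trace(Sigma) = Σ λ_i = 33 + 21 + 7 = 61.

Step 2 — fraction explained by component i = λ_i / Σ λ:
  PC1: 33/61 = 0.541
  PC2: 21/61 = 0.3443
  PC3: 7/61 = 0.1148

Step 3 — cumulative fraction after k components = (λ_1 + ... + λ_k) / Σ λ:
  k = 1: 33/61 = 0.541
  k = 2: (33 + 21)/61 = 54/61 = 0.8852
  k = 3: (33 + 21 + 7)/61 = 61/61 = 1

Summary (fraction, with percent):

explained: PC1 0.541 (54.1%), PC2 0.3443 (34.43%), PC3 0.1148 (11.48%);  cumulative: 0.541, 0.8852, 1


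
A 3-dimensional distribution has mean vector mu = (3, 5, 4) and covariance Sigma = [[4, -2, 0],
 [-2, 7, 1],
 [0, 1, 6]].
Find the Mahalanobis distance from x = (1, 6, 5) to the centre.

Step 1 — centre the observation: (x - mu) = (-2, 1, 1).

Step 2 — invert Sigma (cofactor / det for 3×3, or solve directly):
  Sigma^{-1} = [[0.2929, 0.0857, -0.0143],
 [0.0857, 0.1714, -0.0286],
 [-0.0143, -0.0286, 0.1714]].

Step 3 — form the quadratic (x - mu)^T · Sigma^{-1} · (x - mu):
  Sigma^{-1} · (x - mu) = (-0.5143, -0.0286, 0.1714).
  (x - mu)^T · [Sigma^{-1} · (x - mu)] = (-2)·(-0.5143) + (1)·(-0.0286) + (1)·(0.1714) = 1.1714.

Step 4 — take square root: d = √(1.1714) ≈ 1.0823.

d(x, mu) = √(1.1714) ≈ 1.0823


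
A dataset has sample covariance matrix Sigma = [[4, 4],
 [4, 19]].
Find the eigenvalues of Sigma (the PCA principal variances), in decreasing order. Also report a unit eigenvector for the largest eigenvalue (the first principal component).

Step 1 — characteristic polynomial of 2×2 Sigma:
  det(Sigma - λI) = λ² - trace · λ + det = 0.
  trace = 4 + 19 = 23, det = 4·19 - (4)² = 60.
Step 2 — discriminant:
  Δ = trace² - 4·det = 529 - 240 = 289.
Step 3 — eigenvalues:
  λ = (trace ± √Δ)/2 = (23 ± 17)/2,
  λ_1 = 20,  λ_2 = 3.

Step 4 — unit eigenvector for λ_1: solve (Sigma - λ_1 I)v = 0. First row:
  (4 - 20)·v_x + (4)·v_y = 0, i.e. (-16)·v_x + (4)·v_y = 0,
  so v ∝ (b, λ_1 - a) = (4, 16) = u.
  ||u|| = √((4)² + (16)²) = √(272) ≈ 16.4924,
  v_1 = u/||u|| ≈ (0.2425, 0.9701) (||v_1|| = 1).

λ_1 = 20,  λ_2 = 3;  v_1 ≈ (0.2425, 0.9701)


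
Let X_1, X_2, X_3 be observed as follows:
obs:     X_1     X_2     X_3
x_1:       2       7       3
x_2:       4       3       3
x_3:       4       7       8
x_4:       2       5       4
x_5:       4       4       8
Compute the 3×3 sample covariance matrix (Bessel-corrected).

Step 1 — column means:
  mean(X_1) = (2 + 4 + 4 + 2 + 4) / 5 = 16/5 = 3.2
  mean(X_2) = (7 + 3 + 7 + 5 + 4) / 5 = 26/5 = 5.2
  mean(X_3) = (3 + 3 + 8 + 4 + 8) / 5 = 26/5 = 5.2

Step 2 — sample covariance S[i,j] = (1/(n-1)) · Σ_k (x_{k,i} - mean_i) · (x_{k,j} - mean_j), with n-1 = 4.
  S[X_1,X_1] = ((-1.2)·(-1.2) + (0.8)·(0.8) + (0.8)·(0.8) + (-1.2)·(-1.2) + (0.8)·(0.8)) / 4 = 4.8/4 = 1.2
  S[X_1,X_2] = ((-1.2)·(1.8) + (0.8)·(-2.2) + (0.8)·(1.8) + (-1.2)·(-0.2) + (0.8)·(-1.2)) / 4 = -3.2/4 = -0.8
  S[X_1,X_3] = ((-1.2)·(-2.2) + (0.8)·(-2.2) + (0.8)·(2.8) + (-1.2)·(-1.2) + (0.8)·(2.8)) / 4 = 6.8/4 = 1.7
  S[X_2,X_2] = ((1.8)·(1.8) + (-2.2)·(-2.2) + (1.8)·(1.8) + (-0.2)·(-0.2) + (-1.2)·(-1.2)) / 4 = 12.8/4 = 3.2
  S[X_2,X_3] = ((1.8)·(-2.2) + (-2.2)·(-2.2) + (1.8)·(2.8) + (-0.2)·(-1.2) + (-1.2)·(2.8)) / 4 = 2.8/4 = 0.7
  S[X_3,X_3] = ((-2.2)·(-2.2) + (-2.2)·(-2.2) + (2.8)·(2.8) + (-1.2)·(-1.2) + (2.8)·(2.8)) / 4 = 26.8/4 = 6.7

S is symmetric (S[j,i] = S[i,j]). Assembling:

S = [[1.2, -0.8, 1.7],
 [-0.8, 3.2, 0.7],
 [1.7, 0.7, 6.7]]


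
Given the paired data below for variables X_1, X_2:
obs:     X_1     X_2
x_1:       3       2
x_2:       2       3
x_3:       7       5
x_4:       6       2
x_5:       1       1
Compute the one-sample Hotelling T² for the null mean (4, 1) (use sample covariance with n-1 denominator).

Step 1 — sample mean vector:
  mean(X_1) = (3 + 2 + 7 + 6 + 1) / 5 = 19/5 = 3.8
  mean(X_2) = (2 + 3 + 5 + 2 + 1) / 5 = 13/5 = 2.6
  x̄ = (3.8, 2.6),  deviation x̄ - mu_0 = (3.8, 2.6) - (4, 1) = (-0.2, 1.6).

Step 2 — sample covariance matrix, S[i,j] = (1/(n-1)) · Σ_k (x_{k,i} - mean_i) · (x_{k,j} - mean_j), divisor n-1 = 4:
  S[X_1,X_1] = ((-0.8)·(-0.8) + (-1.8)·(-1.8) + (3.2)·(3.2) + (2.2)·(2.2) + (-2.8)·(-2.8)) / 4 = 26.8/4 = 6.7
  S[X_1,X_2] = ((-0.8)·(-0.6) + (-1.8)·(0.4) + (3.2)·(2.4) + (2.2)·(-0.6) + (-2.8)·(-1.6)) / 4 = 10.6/4 = 2.65
  S[X_2,X_2] = ((-0.6)·(-0.6) + (0.4)·(0.4) + (2.4)·(2.4) + (-0.6)·(-0.6) + (-1.6)·(-1.6)) / 4 = 9.2/4 = 2.3
  S = [[6.7, 2.65],
 [2.65, 2.3]].

Step 3 — invert S. det(S) = 6.7·2.3 - (2.65)² = 8.3875.
  S^{-1} = (1/det) · [[d, -b], [-b, a]] = [[0.2742, -0.3159],
 [-0.3159, 0.7988]].

Step 4 — quadratic form (x̄ - mu_0)^T · S^{-1} · (x̄ - mu_0):
  S^{-1} · (x̄ - mu_0) = (-0.5604, 1.3413),
  (x̄ - mu_0)^T · [...] = (-0.2)·(-0.5604) + (1.6)·(1.3413) = 2.2581.

Step 5 — scale by n: T² = 5 · 2.2581 = 11.2906.

T² ≈ 11.2906


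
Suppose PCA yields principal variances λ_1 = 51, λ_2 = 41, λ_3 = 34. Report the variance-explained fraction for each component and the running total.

Step 1 — total variance = trace(Sigma) = Σ λ_i = 51 + 41 + 34 = 126.

Step 2 — fraction explained by component i = λ_i / Σ λ:
  PC1: 51/126 = 0.4048
  PC2: 41/126 = 0.3254
  PC3: 34/126 = 0.2698

Step 3 — cumulative fraction after k components = (λ_1 + ... + λ_k) / Σ λ:
  k = 1: 51/126 = 0.4048
  k = 2: (51 + 41)/126 = 92/126 = 0.7302
  k = 3: (51 + 41 + 34)/126 = 126/126 = 1

Summary (fraction, with percent):

explained: PC1 0.4048 (40.48%), PC2 0.3254 (32.54%), PC3 0.2698 (26.98%);  cumulative: 0.4048, 0.7302, 1


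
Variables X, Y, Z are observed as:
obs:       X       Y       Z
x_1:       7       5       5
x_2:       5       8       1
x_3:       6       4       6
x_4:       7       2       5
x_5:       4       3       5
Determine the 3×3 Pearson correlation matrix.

Step 1 — column means:
  mean(X) = (7 + 5 + 6 + 7 + 4) / 5 = 29/5 = 5.8
  mean(Y) = (5 + 8 + 4 + 2 + 3) / 5 = 22/5 = 4.4
  mean(Z) = (5 + 1 + 6 + 5 + 5) / 5 = 22/5 = 4.4

Step 2 — sample variances and covariances s[i,j] = (1/(n-1)) · Σ_k (x_{k,i} - mean_i) · (x_{k,j} - mean_j), with n-1 = 4:
  s[X,X] = ((1.2)·(1.2) + (-0.8)·(-0.8) + (0.2)·(0.2) + (1.2)·(1.2) + (-1.8)·(-1.8)) / 4 = 6.8/4 = 1.7
  s[X,Y] = ((1.2)·(0.6) + (-0.8)·(3.6) + (0.2)·(-0.4) + (1.2)·(-2.4) + (-1.8)·(-1.4)) / 4 = -2.6/4 = -0.65
  s[X,Z] = ((1.2)·(0.6) + (-0.8)·(-3.4) + (0.2)·(1.6) + (1.2)·(0.6) + (-1.8)·(0.6)) / 4 = 3.4/4 = 0.85
  s[Y,Y] = ((0.6)·(0.6) + (3.6)·(3.6) + (-0.4)·(-0.4) + (-2.4)·(-2.4) + (-1.4)·(-1.4)) / 4 = 21.2/4 = 5.3
  s[Y,Z] = ((0.6)·(0.6) + (3.6)·(-3.4) + (-0.4)·(1.6) + (-2.4)·(0.6) + (-1.4)·(0.6)) / 4 = -14.8/4 = -3.7
  s[Z,Z] = ((0.6)·(0.6) + (-3.4)·(-3.4) + (1.6)·(1.6) + (0.6)·(0.6) + (0.6)·(0.6)) / 4 = 15.2/4 = 3.8
  Sample standard deviations s_i = √(s[i,i]):
  s(X) = √(1.7) = 1.3038
  s(Y) = √(5.3) = 2.3022
  s(Z) = √(3.8) = 1.9494

Step 3 — r_{ij} = s_{ij} / (s_i · s_j):
  r[X,X] = 1 (diagonal).
  r[X,Y] = -0.65 / (1.3038 · 2.3022) = -0.65 / 3.0017 = -0.2165
  r[X,Z] = 0.85 / (1.3038 · 1.9494) = 0.85 / 2.5417 = 0.3344
  r[Y,Y] = 1 (diagonal).
  r[Y,Z] = -3.7 / (2.3022 · 1.9494) = -3.7 / 4.4878 = -0.8245
  r[Z,Z] = 1 (diagonal).

R is symmetric with unit diagonal. Assembling:

R = [[1, -0.2165, 0.3344],
 [-0.2165, 1, -0.8245],
 [0.3344, -0.8245, 1]]


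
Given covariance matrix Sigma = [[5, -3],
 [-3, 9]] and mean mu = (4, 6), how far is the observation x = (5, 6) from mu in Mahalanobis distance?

Step 1 — centre the observation: (x - mu) = (1, 0).

Step 2 — invert Sigma. det(Sigma) = 5·9 - (-3)² = 36.
  Sigma^{-1} = (1/det) · [[d, -b], [-b, a]] = [[0.25, 0.0833],
 [0.0833, 0.1389]].

Step 3 — form the quadratic (x - mu)^T · Sigma^{-1} · (x - mu):
  Sigma^{-1} · (x - mu) = (0.25, 0.0833).
  (x - mu)^T · [Sigma^{-1} · (x - mu)] = (1)·(0.25) + (0)·(0.0833) = 0.25.

Step 4 — take square root: d = √(0.25) ≈ 0.5.

d(x, mu) = √(0.25) ≈ 0.5


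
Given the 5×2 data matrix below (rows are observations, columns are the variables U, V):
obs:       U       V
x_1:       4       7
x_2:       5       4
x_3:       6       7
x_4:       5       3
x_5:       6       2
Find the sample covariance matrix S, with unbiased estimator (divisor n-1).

Step 1 — column means:
  mean(U) = (4 + 5 + 6 + 5 + 6) / 5 = 26/5 = 5.2
  mean(V) = (7 + 4 + 7 + 3 + 2) / 5 = 23/5 = 4.6

Step 2 — sample covariance S[i,j] = (1/(n-1)) · Σ_k (x_{k,i} - mean_i) · (x_{k,j} - mean_j), with n-1 = 4.
  S[U,U] = ((-1.2)·(-1.2) + (-0.2)·(-0.2) + (0.8)·(0.8) + (-0.2)·(-0.2) + (0.8)·(0.8)) / 4 = 2.8/4 = 0.7
  S[U,V] = ((-1.2)·(2.4) + (-0.2)·(-0.6) + (0.8)·(2.4) + (-0.2)·(-1.6) + (0.8)·(-2.6)) / 4 = -2.6/4 = -0.65
  S[V,V] = ((2.4)·(2.4) + (-0.6)·(-0.6) + (2.4)·(2.4) + (-1.6)·(-1.6) + (-2.6)·(-2.6)) / 4 = 21.2/4 = 5.3

S is symmetric (S[j,i] = S[i,j]). Assembling:

S = [[0.7, -0.65],
 [-0.65, 5.3]]


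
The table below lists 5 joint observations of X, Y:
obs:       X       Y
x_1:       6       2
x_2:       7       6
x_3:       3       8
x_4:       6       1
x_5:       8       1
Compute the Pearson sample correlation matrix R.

Step 1 — column means:
  mean(X) = (6 + 7 + 3 + 6 + 8) / 5 = 30/5 = 6
  mean(Y) = (2 + 6 + 8 + 1 + 1) / 5 = 18/5 = 3.6

Step 2 — sample variances and covariances s[i,j] = (1/(n-1)) · Σ_k (x_{k,i} - mean_i) · (x_{k,j} - mean_j), with n-1 = 4:
  s[X,X] = ((0)·(0) + (1)·(1) + (-3)·(-3) + (0)·(0) + (2)·(2)) / 4 = 14/4 = 3.5
  s[X,Y] = ((0)·(-1.6) + (1)·(2.4) + (-3)·(4.4) + (0)·(-2.6) + (2)·(-2.6)) / 4 = -16/4 = -4
  s[Y,Y] = ((-1.6)·(-1.6) + (2.4)·(2.4) + (4.4)·(4.4) + (-2.6)·(-2.6) + (-2.6)·(-2.6)) / 4 = 41.2/4 = 10.3
  Sample standard deviations s_i = √(s[i,i]):
  s(X) = √(3.5) = 1.8708
  s(Y) = √(10.3) = 3.2094

Step 3 — r_{ij} = s_{ij} / (s_i · s_j):
  r[X,X] = 1 (diagonal).
  r[X,Y] = -4 / (1.8708 · 3.2094) = -4 / 6.0042 = -0.6662
  r[Y,Y] = 1 (diagonal).

R is symmetric with unit diagonal. Assembling:

R = [[1, -0.6662],
 [-0.6662, 1]]


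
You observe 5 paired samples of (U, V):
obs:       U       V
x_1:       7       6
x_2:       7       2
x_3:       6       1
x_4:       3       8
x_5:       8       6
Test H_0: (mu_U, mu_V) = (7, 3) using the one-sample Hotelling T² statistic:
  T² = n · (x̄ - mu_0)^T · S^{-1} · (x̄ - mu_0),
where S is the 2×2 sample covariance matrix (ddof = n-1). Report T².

Step 1 — sample mean vector:
  mean(U) = (7 + 7 + 6 + 3 + 8) / 5 = 31/5 = 6.2
  mean(V) = (6 + 2 + 1 + 8 + 6) / 5 = 23/5 = 4.6
  x̄ = (6.2, 4.6),  deviation x̄ - mu_0 = (6.2, 4.6) - (7, 3) = (-0.8, 1.6).

Step 2 — sample covariance matrix, S[i,j] = (1/(n-1)) · Σ_k (x_{k,i} - mean_i) · (x_{k,j} - mean_j), divisor n-1 = 4:
  S[U,U] = ((0.8)·(0.8) + (0.8)·(0.8) + (-0.2)·(-0.2) + (-3.2)·(-3.2) + (1.8)·(1.8)) / 4 = 14.8/4 = 3.7
  S[U,V] = ((0.8)·(1.4) + (0.8)·(-2.6) + (-0.2)·(-3.6) + (-3.2)·(3.4) + (1.8)·(1.4)) / 4 = -8.6/4 = -2.15
  S[V,V] = ((1.4)·(1.4) + (-2.6)·(-2.6) + (-3.6)·(-3.6) + (3.4)·(3.4) + (1.4)·(1.4)) / 4 = 35.2/4 = 8.8
  S = [[3.7, -2.15],
 [-2.15, 8.8]].

Step 3 — invert S. det(S) = 3.7·8.8 - (-2.15)² = 27.9375.
  S^{-1} = (1/det) · [[d, -b], [-b, a]] = [[0.315, 0.077],
 [0.077, 0.1324]].

Step 4 — quadratic form (x̄ - mu_0)^T · S^{-1} · (x̄ - mu_0):
  S^{-1} · (x̄ - mu_0) = (-0.1289, 0.1503),
  (x̄ - mu_0)^T · [...] = (-0.8)·(-0.1289) + (1.6)·(0.1503) = 0.3436.

Step 5 — scale by n: T² = 5 · 0.3436 = 1.7181.

T² ≈ 1.7181


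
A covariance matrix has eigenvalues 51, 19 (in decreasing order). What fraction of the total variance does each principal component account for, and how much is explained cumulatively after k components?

Step 1 — total variance = trace(Sigma) = Σ λ_i = 51 + 19 = 70.

Step 2 — fraction explained by component i = λ_i / Σ λ:
  PC1: 51/70 = 0.7286
  PC2: 19/70 = 0.2714

Step 3 — cumulative fraction after k components = (λ_1 + ... + λ_k) / Σ λ:
  k = 1: 51/70 = 0.7286
  k = 2: (51 + 19)/70 = 70/70 = 1

Summary (fraction, with percent):

explained: PC1 0.7286 (72.86%), PC2 0.2714 (27.14%);  cumulative: 0.7286, 1


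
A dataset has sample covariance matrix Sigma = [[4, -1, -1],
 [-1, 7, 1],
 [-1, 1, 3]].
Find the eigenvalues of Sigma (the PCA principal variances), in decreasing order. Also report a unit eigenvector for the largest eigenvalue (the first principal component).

Step 1 — characteristic polynomial p(λ) = det(λI - Sigma) = λ³ - tr·λ² + c_1·λ - det, where tr = trace, c_1 = sum of the principal 2×2 minors, det = det(Sigma):
  tr = 4 + 7 + 3 = 14,
  c_1 = (4·7 - (-1)²) + (4·3 - (-1)²) + (7·3 - (1)²) = 27 + 11 + 20 = 58,
  det = 4·(7·3 - (1)²) - (-1)·((-1)·3 - (1)·(-1)) + (-1)·((-1)·(1) - 7·(-1)) = 4·(20) - (-1)·(-2) + (-1)·(6) = 72.
  So p(λ) = λ³ - 14λ² + 58λ - 72.
Step 2 — look for an integer root (rational root theorem: any rational root is an integer divisor of 72). Testing λ = 4:
  p(4) = 64 - 224 + 232 - 72 = 0  ✓
  Dividing out (λ - 4): p(λ) = (λ - 4)(λ² - 10λ + 18).
Step 3 — remaining eigenvalues from the quadratic λ² - 10λ + 18 = 0:
  Δ = 10² - 4·18 = 100 - 72 = 28,  λ = (10 ± √28)/2 = (10 ± 5.2915)/2 ≈ 7.6458 or 2.3542.
  Sorted: λ_1 = 7.6458,  λ_2 = 4,  λ_3 = 2.3542  (check: sum = 14 = tr ✓).

Step 4 — unit eigenvector for λ_1 ≈ 7.6458: v spans the null space of (Sigma - λ_1 I), whose rows are
  r_1 = (-3.6458, -1, -1),  r_2 = (-1, -0.6458, 1),  r_3 = (-1, 1, -4.6458).
  v is orthogonal to every row, so take v ∝ r_1 × r_2 = ((-1)·(1) - (-1)·(-0.6458), (-1)·(-1) - (-3.6458)·(1), (-3.6458)·(-0.6458) - (-1)·(-1)) ≈ (-1.6458, 4.6458, 1.3542).
  Rescale (multiply by -1 so the first nonzero entry is positive): u = (1.6458, -4.6458, -1.3542).
  ||u|| = √((1.6458)² + (-4.6458)² + (-1.3542)²) = √(26.1255) ≈ 5.1113,  v_1 = u/||u|| ≈ (0.322, -0.9089, -0.265) (||v_1|| = 1).

λ_1 = 7.6458,  λ_2 = 4,  λ_3 = 2.3542;  v_1 ≈ (0.322, -0.9089, -0.265)


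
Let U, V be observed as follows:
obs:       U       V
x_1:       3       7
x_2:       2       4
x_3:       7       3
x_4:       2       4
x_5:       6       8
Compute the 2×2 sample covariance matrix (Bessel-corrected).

Step 1 — column means:
  mean(U) = (3 + 2 + 7 + 2 + 6) / 5 = 20/5 = 4
  mean(V) = (7 + 4 + 3 + 4 + 8) / 5 = 26/5 = 5.2

Step 2 — sample covariance S[i,j] = (1/(n-1)) · Σ_k (x_{k,i} - mean_i) · (x_{k,j} - mean_j), with n-1 = 4.
  S[U,U] = ((-1)·(-1) + (-2)·(-2) + (3)·(3) + (-2)·(-2) + (2)·(2)) / 4 = 22/4 = 5.5
  S[U,V] = ((-1)·(1.8) + (-2)·(-1.2) + (3)·(-2.2) + (-2)·(-1.2) + (2)·(2.8)) / 4 = 2/4 = 0.5
  S[V,V] = ((1.8)·(1.8) + (-1.2)·(-1.2) + (-2.2)·(-2.2) + (-1.2)·(-1.2) + (2.8)·(2.8)) / 4 = 18.8/4 = 4.7

S is symmetric (S[j,i] = S[i,j]). Assembling:

S = [[5.5, 0.5],
 [0.5, 4.7]]


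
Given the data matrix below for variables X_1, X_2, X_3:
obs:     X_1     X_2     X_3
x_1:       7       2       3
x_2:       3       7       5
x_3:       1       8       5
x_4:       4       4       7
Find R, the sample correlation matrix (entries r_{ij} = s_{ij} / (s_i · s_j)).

Step 1 — column means:
  mean(X_1) = (7 + 3 + 1 + 4) / 4 = 15/4 = 3.75
  mean(X_2) = (2 + 7 + 8 + 4) / 4 = 21/4 = 5.25
  mean(X_3) = (3 + 5 + 5 + 7) / 4 = 20/4 = 5

Step 2 — sample variances and covariances s[i,j] = (1/(n-1)) · Σ_k (x_{k,i} - mean_i) · (x_{k,j} - mean_j), with n-1 = 3:
  s[X_1,X_1] = ((3.25)·(3.25) + (-0.75)·(-0.75) + (-2.75)·(-2.75) + (0.25)·(0.25)) / 3 = 18.75/3 = 6.25
  s[X_1,X_2] = ((3.25)·(-3.25) + (-0.75)·(1.75) + (-2.75)·(2.75) + (0.25)·(-1.25)) / 3 = -19.75/3 = -6.5833
  s[X_1,X_3] = ((3.25)·(-2) + (-0.75)·(0) + (-2.75)·(0) + (0.25)·(2)) / 3 = -6/3 = -2
  s[X_2,X_2] = ((-3.25)·(-3.25) + (1.75)·(1.75) + (2.75)·(2.75) + (-1.25)·(-1.25)) / 3 = 22.75/3 = 7.5833
  s[X_2,X_3] = ((-3.25)·(-2) + (1.75)·(0) + (2.75)·(0) + (-1.25)·(2)) / 3 = 4/3 = 1.3333
  s[X_3,X_3] = ((-2)·(-2) + (0)·(0) + (0)·(0) + (2)·(2)) / 3 = 8/3 = 2.6667
  Sample standard deviations s_i = √(s[i,i]):
  s(X_1) = √(6.25) = 2.5
  s(X_2) = √(7.5833) = 2.7538
  s(X_3) = √(2.6667) = 1.633

Step 3 — r_{ij} = s_{ij} / (s_i · s_j):
  r[X_1,X_1] = 1 (diagonal).
  r[X_1,X_2] = -6.5833 / (2.5 · 2.7538) = -6.5833 / 6.8845 = -0.9563
  r[X_1,X_3] = -2 / (2.5 · 1.633) = -2 / 4.0825 = -0.4899
  r[X_2,X_2] = 1 (diagonal).
  r[X_2,X_3] = 1.3333 / (2.7538 · 1.633) = 1.3333 / 4.4969 = 0.2965
  r[X_3,X_3] = 1 (diagonal).

R is symmetric with unit diagonal. Assembling:

R = [[1, -0.9563, -0.4899],
 [-0.9563, 1, 0.2965],
 [-0.4899, 0.2965, 1]]


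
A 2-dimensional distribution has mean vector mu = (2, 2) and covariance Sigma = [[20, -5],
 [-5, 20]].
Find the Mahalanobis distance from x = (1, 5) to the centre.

Step 1 — centre the observation: (x - mu) = (-1, 3).

Step 2 — invert Sigma. det(Sigma) = 20·20 - (-5)² = 375.
  Sigma^{-1} = (1/det) · [[d, -b], [-b, a]] = [[0.0533, 0.0133],
 [0.0133, 0.0533]].

Step 3 — form the quadratic (x - mu)^T · Sigma^{-1} · (x - mu):
  Sigma^{-1} · (x - mu) = (-0.0133, 0.1467).
  (x - mu)^T · [Sigma^{-1} · (x - mu)] = (-1)·(-0.0133) + (3)·(0.1467) = 0.4533.

Step 4 — take square root: d = √(0.4533) ≈ 0.6733.

d(x, mu) = √(0.4533) ≈ 0.6733


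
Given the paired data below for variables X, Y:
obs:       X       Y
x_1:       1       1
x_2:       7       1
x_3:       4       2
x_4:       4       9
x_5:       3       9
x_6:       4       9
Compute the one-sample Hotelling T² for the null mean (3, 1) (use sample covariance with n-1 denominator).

Step 1 — sample mean vector:
  mean(X) = (1 + 7 + 4 + 4 + 3 + 4) / 6 = 23/6 = 3.8333
  mean(Y) = (1 + 1 + 2 + 9 + 9 + 9) / 6 = 31/6 = 5.1667
  x̄ = (3.8333, 5.1667),  deviation x̄ - mu_0 = (3.8333, 5.1667) - (3, 1) = (0.8333, 4.1667).

Step 2 — sample covariance matrix, S[i,j] = (1/(n-1)) · Σ_k (x_{k,i} - mean_i) · (x_{k,j} - mean_j), divisor n-1 = 5:
  S[X,X] = ((-2.8333)·(-2.8333) + (3.1667)·(3.1667) + (0.1667)·(0.1667) + (0.1667)·(0.1667) + (-0.8333)·(-0.8333) + (0.1667)·(0.1667)) / 5 = 18.8333/5 = 3.7667
  S[X,Y] = ((-2.8333)·(-4.1667) + (3.1667)·(-4.1667) + (0.1667)·(-3.1667) + (0.1667)·(3.8333) + (-0.8333)·(3.8333) + (0.1667)·(3.8333)) / 5 = -3.8333/5 = -0.7667
  S[Y,Y] = ((-4.1667)·(-4.1667) + (-4.1667)·(-4.1667) + (-3.1667)·(-3.1667) + (3.8333)·(3.8333) + (3.8333)·(3.8333) + (3.8333)·(3.8333)) / 5 = 88.8333/5 = 17.7667
  S = [[3.7667, -0.7667],
 [-0.7667, 17.7667]].

Step 3 — invert S. det(S) = 3.7667·17.7667 - (-0.7667)² = 66.3333.
  S^{-1} = (1/det) · [[d, -b], [-b, a]] = [[0.2678, 0.0116],
 [0.0116, 0.0568]].

Step 4 — quadratic form (x̄ - mu_0)^T · S^{-1} · (x̄ - mu_0):
  S^{-1} · (x̄ - mu_0) = (0.2714, 0.2462),
  (x̄ - mu_0)^T · [...] = (0.8333)·(0.2714) + (4.1667)·(0.2462) = 1.2521.

Step 5 — scale by n: T² = 6 · 1.2521 = 7.5126.

T² ≈ 7.5126


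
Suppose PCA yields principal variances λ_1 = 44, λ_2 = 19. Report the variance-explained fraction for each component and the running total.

Step 1 — total variance = trace(Sigma) = Σ λ_i = 44 + 19 = 63.

Step 2 — fraction explained by component i = λ_i / Σ λ:
  PC1: 44/63 = 0.6984
  PC2: 19/63 = 0.3016

Step 3 — cumulative fraction after k components = (λ_1 + ... + λ_k) / Σ λ:
  k = 1: 44/63 = 0.6984
  k = 2: (44 + 19)/63 = 63/63 = 1

Summary (fraction, with percent):

explained: PC1 0.6984 (69.84%), PC2 0.3016 (30.16%);  cumulative: 0.6984, 1


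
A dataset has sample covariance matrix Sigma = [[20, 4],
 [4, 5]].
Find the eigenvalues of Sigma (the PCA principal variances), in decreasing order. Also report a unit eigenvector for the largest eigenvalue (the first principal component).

Step 1 — characteristic polynomial of 2×2 Sigma:
  det(Sigma - λI) = λ² - trace · λ + det = 0.
  trace = 20 + 5 = 25, det = 20·5 - (4)² = 84.
Step 2 — discriminant:
  Δ = trace² - 4·det = 625 - 336 = 289.
Step 3 — eigenvalues:
  λ = (trace ± √Δ)/2 = (25 ± 17)/2,
  λ_1 = 21,  λ_2 = 4.

Step 4 — unit eigenvector for λ_1: solve (Sigma - λ_1 I)v = 0. First row:
  (20 - 21)·v_x + (4)·v_y = 0, i.e. (-1)·v_x + (4)·v_y = 0,
  so v ∝ (b, λ_1 - a) = (4, 1) = u.
  ||u|| = √((4)² + (1)²) = √(17) ≈ 4.1231,
  v_1 = u/||u|| ≈ (0.9701, 0.2425) (||v_1|| = 1).

λ_1 = 21,  λ_2 = 4;  v_1 ≈ (0.9701, 0.2425)


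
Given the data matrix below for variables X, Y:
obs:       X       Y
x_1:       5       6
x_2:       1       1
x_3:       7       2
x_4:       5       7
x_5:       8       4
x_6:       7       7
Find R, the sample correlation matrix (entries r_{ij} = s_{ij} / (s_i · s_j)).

Step 1 — column means:
  mean(X) = (5 + 1 + 7 + 5 + 8 + 7) / 6 = 33/6 = 5.5
  mean(Y) = (6 + 1 + 2 + 7 + 4 + 7) / 6 = 27/6 = 4.5

Step 2 — sample variances and covariances s[i,j] = (1/(n-1)) · Σ_k (x_{k,i} - mean_i) · (x_{k,j} - mean_j), with n-1 = 5:
  s[X,X] = ((-0.5)·(-0.5) + (-4.5)·(-4.5) + (1.5)·(1.5) + (-0.5)·(-0.5) + (2.5)·(2.5) + (1.5)·(1.5)) / 5 = 31.5/5 = 6.3
  s[X,Y] = ((-0.5)·(1.5) + (-4.5)·(-3.5) + (1.5)·(-2.5) + (-0.5)·(2.5) + (2.5)·(-0.5) + (1.5)·(2.5)) / 5 = 12.5/5 = 2.5
  s[Y,Y] = ((1.5)·(1.5) + (-3.5)·(-3.5) + (-2.5)·(-2.5) + (2.5)·(2.5) + (-0.5)·(-0.5) + (2.5)·(2.5)) / 5 = 33.5/5 = 6.7
  Sample standard deviations s_i = √(s[i,i]):
  s(X) = √(6.3) = 2.51
  s(Y) = √(6.7) = 2.5884

Step 3 — r_{ij} = s_{ij} / (s_i · s_j):
  r[X,X] = 1 (diagonal).
  r[X,Y] = 2.5 / (2.51 · 2.5884) = 2.5 / 6.4969 = 0.3848
  r[Y,Y] = 1 (diagonal).

R is symmetric with unit diagonal. Assembling:

R = [[1, 0.3848],
 [0.3848, 1]]


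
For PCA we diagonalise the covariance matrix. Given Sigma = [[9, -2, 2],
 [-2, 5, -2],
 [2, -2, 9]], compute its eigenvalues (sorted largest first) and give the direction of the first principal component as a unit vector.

Step 1 — characteristic polynomial p(λ) = det(λI - Sigma) = λ³ - tr·λ² + c_1·λ - det, where tr = trace, c_1 = sum of the principal 2×2 minors, det = det(Sigma):
  tr = 9 + 5 + 9 = 23,
  c_1 = (9·5 - (-2)²) + (9·9 - (2)²) + (5·9 - (-2)²) = 41 + 77 + 41 = 159,
  det = 9·(5·9 - (-2)²) - (-2)·((-2)·9 - (-2)·(2)) + (2)·((-2)·(-2) - 5·(2)) = 9·(41) - (-2)·(-14) + (2)·(-6) = 329.
  So p(λ) = λ³ - 23λ² + 159λ - 329.
Step 2 — look for an integer root (rational root theorem: any rational root is an integer divisor of 329). Testing λ = 7:
  p(7) = 343 - 1127 + 1113 - 329 = 0  ✓
  Dividing out (λ - 7): p(λ) = (λ - 7)(λ² - 16λ + 47).
Step 3 — remaining eigenvalues from the quadratic λ² - 16λ + 47 = 0:
  Δ = 16² - 4·47 = 256 - 188 = 68,  λ = (16 ± √68)/2 = (16 ± 8.2462)/2 ≈ 12.1231 or 3.8769.
  Sorted: λ_1 = 12.1231,  λ_2 = 7,  λ_3 = 3.8769  (check: sum = 23 = tr ✓).

Step 4 — unit eigenvector for λ_1 ≈ 12.1231: v spans the null space of (Sigma - λ_1 I), whose rows are
  r_1 = (-3.1231, -2, 2),  r_2 = (-2, -7.1231, -2),  r_3 = (2, -2, -3.1231).
  v is orthogonal to every row, so take v ∝ r_1 × r_2 = ((-2)·(-2) - (2)·(-7.1231), (2)·(-2) - (-3.1231)·(-2), (-3.1231)·(-7.1231) - (-2)·(-2)) ≈ (18.2462, -10.2462, 18.2462).
  Let u = (18.2462, -10.2462, 18.2462).
  ||u|| = √((18.2462)² + (-10.2462)² + (18.2462)²) = √(770.8333) ≈ 27.7639,  v_1 = u/||u|| ≈ (0.6572, -0.369, 0.6572) (||v_1|| = 1).

λ_1 = 12.1231,  λ_2 = 7,  λ_3 = 3.8769;  v_1 ≈ (0.6572, -0.369, 0.6572)


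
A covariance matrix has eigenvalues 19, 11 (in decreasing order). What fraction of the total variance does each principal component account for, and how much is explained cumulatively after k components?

Step 1 — total variance = trace(Sigma) = Σ λ_i = 19 + 11 = 30.

Step 2 — fraction explained by component i = λ_i / Σ λ:
  PC1: 19/30 = 0.6333
  PC2: 11/30 = 0.3667

Step 3 — cumulative fraction after k components = (λ_1 + ... + λ_k) / Σ λ:
  k = 1: 19/30 = 0.6333
  k = 2: (19 + 11)/30 = 30/30 = 1

Summary (fraction, with percent):

explained: PC1 0.6333 (63.33%), PC2 0.3667 (36.67%);  cumulative: 0.6333, 1


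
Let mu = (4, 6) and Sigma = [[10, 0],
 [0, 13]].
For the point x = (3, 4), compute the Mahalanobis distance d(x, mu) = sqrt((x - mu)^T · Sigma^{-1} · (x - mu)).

Step 1 — centre the observation: (x - mu) = (-1, -2).

Step 2 — invert Sigma. det(Sigma) = 10·13 - (0)² = 130.
  Sigma^{-1} = (1/det) · [[d, -b], [-b, a]] = [[0.1, 0],
 [0, 0.0769]].

Step 3 — form the quadratic (x - mu)^T · Sigma^{-1} · (x - mu):
  Sigma^{-1} · (x - mu) = (-0.1, -0.1538).
  (x - mu)^T · [Sigma^{-1} · (x - mu)] = (-1)·(-0.1) + (-2)·(-0.1538) = 0.4077.

Step 4 — take square root: d = √(0.4077) ≈ 0.6385.

d(x, mu) = √(0.4077) ≈ 0.6385


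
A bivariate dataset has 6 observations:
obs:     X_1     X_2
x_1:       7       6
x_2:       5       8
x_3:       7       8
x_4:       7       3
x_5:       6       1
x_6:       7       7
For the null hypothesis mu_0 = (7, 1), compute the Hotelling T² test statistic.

Step 1 — sample mean vector:
  mean(X_1) = (7 + 5 + 7 + 7 + 6 + 7) / 6 = 39/6 = 6.5
  mean(X_2) = (6 + 8 + 8 + 3 + 1 + 7) / 6 = 33/6 = 5.5
  x̄ = (6.5, 5.5),  deviation x̄ - mu_0 = (6.5, 5.5) - (7, 1) = (-0.5, 4.5).

Step 2 — sample covariance matrix, S[i,j] = (1/(n-1)) · Σ_k (x_{k,i} - mean_i) · (x_{k,j} - mean_j), divisor n-1 = 5:
  S[X_1,X_1] = ((0.5)·(0.5) + (-1.5)·(-1.5) + (0.5)·(0.5) + (0.5)·(0.5) + (-0.5)·(-0.5) + (0.5)·(0.5)) / 5 = 3.5/5 = 0.7
  S[X_1,X_2] = ((0.5)·(0.5) + (-1.5)·(2.5) + (0.5)·(2.5) + (0.5)·(-2.5) + (-0.5)·(-4.5) + (0.5)·(1.5)) / 5 = -0.5/5 = -0.1
  S[X_2,X_2] = ((0.5)·(0.5) + (2.5)·(2.5) + (2.5)·(2.5) + (-2.5)·(-2.5) + (-4.5)·(-4.5) + (1.5)·(1.5)) / 5 = 41.5/5 = 8.3
  S = [[0.7, -0.1],
 [-0.1, 8.3]].

Step 3 — invert S. det(S) = 0.7·8.3 - (-0.1)² = 5.8.
  S^{-1} = (1/det) · [[d, -b], [-b, a]] = [[1.431, 0.0172],
 [0.0172, 0.1207]].

Step 4 — quadratic form (x̄ - mu_0)^T · S^{-1} · (x̄ - mu_0):
  S^{-1} · (x̄ - mu_0) = (-0.6379, 0.5345),
  (x̄ - mu_0)^T · [...] = (-0.5)·(-0.6379) + (4.5)·(0.5345) = 2.7241.

Step 5 — scale by n: T² = 6 · 2.7241 = 16.3448.

T² ≈ 16.3448
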